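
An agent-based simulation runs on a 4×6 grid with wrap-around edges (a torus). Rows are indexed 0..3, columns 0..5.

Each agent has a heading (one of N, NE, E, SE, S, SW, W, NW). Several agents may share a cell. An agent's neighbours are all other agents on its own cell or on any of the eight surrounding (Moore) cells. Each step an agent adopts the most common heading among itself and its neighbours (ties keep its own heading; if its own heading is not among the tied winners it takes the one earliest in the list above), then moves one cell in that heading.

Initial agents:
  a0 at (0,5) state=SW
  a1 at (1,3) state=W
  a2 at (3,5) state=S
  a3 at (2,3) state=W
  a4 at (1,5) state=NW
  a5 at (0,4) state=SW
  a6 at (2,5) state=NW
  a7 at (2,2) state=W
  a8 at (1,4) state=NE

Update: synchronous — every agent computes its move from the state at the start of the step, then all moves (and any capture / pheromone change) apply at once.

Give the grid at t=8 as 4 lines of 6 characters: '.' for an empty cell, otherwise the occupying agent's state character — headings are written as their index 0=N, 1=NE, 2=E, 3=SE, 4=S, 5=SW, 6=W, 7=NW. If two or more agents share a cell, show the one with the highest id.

t=1: a0@(1,4):SW a1@(1,2):W a2@(0,4):SW a3@(2,2):W a4@(0,4):NW a5@(1,3):SW a6@(1,4):NW a7@(2,1):W a8@(2,3):SW
t=2: a0@(2,3):SW a1@(1,1):W a2@(1,3):SW a3@(2,1):W a4@(1,3):SW a5@(2,2):SW a6@(2,3):SW a7@(2,0):W a8@(3,2):SW
t=3: a0@(3,2):SW a1@(1,0):W a2@(2,2):SW a3@(2,0):W a4@(2,2):SW a5@(3,1):SW a6@(3,2):SW a7@(2,5):W a8@(0,1):SW
t=4: a0@(0,1):SW a1@(1,5):W a2@(3,1):SW a3@(2,5):W a4@(3,1):SW a5@(0,0):SW a6@(0,1):SW a7@(2,4):W a8@(1,0):SW
t=5: a0@(1,0):SW a1@(1,4):W a2@(0,0):SW a3@(2,4):W a4@(0,0):SW a5@(1,5):SW a6@(1,0):SW a7@(2,3):W a8@(2,5):SW
t=6: a0@(2,5):SW a1@(1,3):W a2@(1,5):SW a3@(2,3):W a4@(1,5):SW a5@(2,4):SW a6@(2,5):SW a7@(2,2):W a8@(3,4):SW
t=7: a0@(3,4):SW a1@(1,2):W a2@(2,4):SW a3@(2,2):W a4@(2,4):SW a5@(3,3):SW a6@(3,4):SW a7@(2,1):W a8@(0,3):SW
t=8: a0@(0,3):SW a1@(1,1):W a2@(3,3):SW a3@(2,1):W a4@(3,3):SW a5@(0,2):SW a6@(0,3):SW a7@(2,0):W a8@(1,2):SW

..55..
.65...
66....
...5..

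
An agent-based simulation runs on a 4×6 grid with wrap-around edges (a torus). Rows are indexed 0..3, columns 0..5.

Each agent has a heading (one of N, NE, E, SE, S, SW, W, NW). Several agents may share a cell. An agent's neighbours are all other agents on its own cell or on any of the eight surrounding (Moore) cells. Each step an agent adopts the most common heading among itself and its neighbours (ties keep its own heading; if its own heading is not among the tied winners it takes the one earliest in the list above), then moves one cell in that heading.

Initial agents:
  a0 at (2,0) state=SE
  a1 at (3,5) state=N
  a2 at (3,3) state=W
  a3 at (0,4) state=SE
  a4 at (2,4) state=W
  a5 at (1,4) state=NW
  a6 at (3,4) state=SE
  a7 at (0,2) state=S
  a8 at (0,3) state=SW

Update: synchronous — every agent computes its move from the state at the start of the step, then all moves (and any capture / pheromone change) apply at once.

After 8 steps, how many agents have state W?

7

t=1: a0@(3,1):SE a1@(0,0):SE a2@(3,2):W a3@(1,5):SE a4@(2,3):W a5@(0,3):NW a6@(0,5):SE a7@(1,2):S a8@(1,4):SE
t=2: a0@(0,2):SE a1@(1,1):SE a2@(3,1):W a3@(2,0):SE a4@(2,2):W a5@(3,2):NW a6@(1,0):SE a7@(2,2):S a8@(2,5):SE
t=3: a0@(1,3):SE a1@(2,2):SE a2@(3,0):W a3@(3,1):SE a4@(2,1):W a5@(3,1):W a6@(2,1):SE a7@(2,1):W a8@(3,0):SE
t=4: a0@(2,4):SE a1@(3,3):SE a2@(3,5):W a3@(0,2):SE a4@(2,0):W a5@(3,0):W a6@(3,2):SE a7@(2,0):W a8@(3,5):W
t=5: a0@(3,5):SE a1@(0,4):SE a2@(3,4):W a3@(1,3):SE a4@(2,5):W a5@(3,5):W a6@(0,3):SE a7@(2,5):W a8@(3,4):W
t=6: a0@(3,4):W a1@(1,5):SE a2@(3,3):W a3@(2,4):SE a4@(2,4):W a5@(3,4):W a6@(1,4):SE a7@(2,4):W a8@(3,3):W
t=7: a0@(3,3):W a1@(2,0):SE a2@(3,2):W a3@(2,3):W a4@(2,3):W a5@(3,3):W a6@(2,5):SE a7@(2,3):W a8@(3,2):W
t=8: a0@(3,2):W a1@(3,1):SE a2@(3,1):W a3@(2,2):W a4@(2,2):W a5@(3,2):W a6@(3,0):SE a7@(2,2):W a8@(3,1):W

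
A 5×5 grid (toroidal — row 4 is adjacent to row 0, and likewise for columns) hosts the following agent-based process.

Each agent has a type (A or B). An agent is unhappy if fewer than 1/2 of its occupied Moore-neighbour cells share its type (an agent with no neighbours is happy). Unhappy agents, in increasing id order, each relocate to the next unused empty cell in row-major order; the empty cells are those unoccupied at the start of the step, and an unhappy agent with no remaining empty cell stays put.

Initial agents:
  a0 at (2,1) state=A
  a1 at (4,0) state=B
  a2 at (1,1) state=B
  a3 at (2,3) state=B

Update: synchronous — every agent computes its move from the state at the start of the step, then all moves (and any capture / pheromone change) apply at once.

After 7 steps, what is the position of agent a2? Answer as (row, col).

t=1: a0@(0,0):A a1@(4,0):B a2@(0,1):B a3@(2,3):B
t=2: a0@(0,2):A a1@(4,0):B a2@(0,1):B a3@(2,3):B
t=3: a0@(0,0):A a1@(4,0):B a2@(0,1):B a3@(2,3):B
t=4: a0@(0,2):A a1@(4,0):B a2@(0,1):B a3@(2,3):B
t=5: a0@(0,0):A a1@(4,0):B a2@(0,1):B a3@(2,3):B
t=6: a0@(0,2):A a1@(4,0):B a2@(0,1):B a3@(2,3):B
t=7: a0@(0,0):A a1@(4,0):B a2@(0,1):B a3@(2,3):B

(0, 1)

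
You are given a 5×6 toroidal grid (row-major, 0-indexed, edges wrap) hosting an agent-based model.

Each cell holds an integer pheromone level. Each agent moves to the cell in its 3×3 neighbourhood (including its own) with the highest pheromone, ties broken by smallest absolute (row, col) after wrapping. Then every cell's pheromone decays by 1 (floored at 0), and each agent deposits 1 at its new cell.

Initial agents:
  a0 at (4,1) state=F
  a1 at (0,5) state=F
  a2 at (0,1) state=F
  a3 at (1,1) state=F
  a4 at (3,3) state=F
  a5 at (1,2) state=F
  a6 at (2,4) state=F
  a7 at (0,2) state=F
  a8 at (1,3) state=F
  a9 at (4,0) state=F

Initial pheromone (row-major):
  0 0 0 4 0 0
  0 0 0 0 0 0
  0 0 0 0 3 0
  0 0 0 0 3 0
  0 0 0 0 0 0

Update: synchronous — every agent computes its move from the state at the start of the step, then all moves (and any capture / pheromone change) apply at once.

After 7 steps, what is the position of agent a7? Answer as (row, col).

(0, 3)

t=1: a0@(0,0) a1@(0,0) a2@(0,0) a3@(0,0) a4@(2,4) a5@(0,3) a6@(2,4) a7@(0,3) a8@(0,3) a9@(0,0) | pheromone: 5 0 0 6 0 0 / 0 0 0 0 0 0 / 0 0 0 0 4 0 / 0 0 0 0 2 0 / 0 0 0 0 0 0
t=2: a0@(0,0) a1@(0,0) a2@(0,0) a3@(0,0) a4@(2,4) a5@(0,3) a6@(2,4) a7@(0,3) a8@(0,3) a9@(0,0) | pheromone: 9 0 0 8 0 0 / 0 0 0 0 0 0 / 0 0 0 0 5 0 / 0 0 0 0 1 0 / 0 0 0 0 0 0
t=3: a0@(0,0) a1@(0,0) a2@(0,0) a3@(0,0) a4@(2,4) a5@(0,3) a6@(2,4) a7@(0,3) a8@(0,3) a9@(0,0) | pheromone: 13 0 0 10 0 0 / 0 0 0 0 0 0 / 0 0 0 0 6 0 / 0 0 0 0 0 0 / 0 0 0 0 0 0
t=4: a0@(0,0) a1@(0,0) a2@(0,0) a3@(0,0) a4@(2,4) a5@(0,3) a6@(2,4) a7@(0,3) a8@(0,3) a9@(0,0) | pheromone: 17 0 0 12 0 0 / 0 0 0 0 0 0 / 0 0 0 0 7 0 / 0 0 0 0 0 0 / 0 0 0 0 0 0
t=5: a0@(0,0) a1@(0,0) a2@(0,0) a3@(0,0) a4@(2,4) a5@(0,3) a6@(2,4) a7@(0,3) a8@(0,3) a9@(0,0) | pheromone: 21 0 0 14 0 0 / 0 0 0 0 0 0 / 0 0 0 0 8 0 / 0 0 0 0 0 0 / 0 0 0 0 0 0
t=6: a0@(0,0) a1@(0,0) a2@(0,0) a3@(0,0) a4@(2,4) a5@(0,3) a6@(2,4) a7@(0,3) a8@(0,3) a9@(0,0) | pheromone: 25 0 0 16 0 0 / 0 0 0 0 0 0 / 0 0 0 0 9 0 / 0 0 0 0 0 0 / 0 0 0 0 0 0
t=7: a0@(0,0) a1@(0,0) a2@(0,0) a3@(0,0) a4@(2,4) a5@(0,3) a6@(2,4) a7@(0,3) a8@(0,3) a9@(0,0) | pheromone: 29 0 0 18 0 0 / 0 0 0 0 0 0 / 0 0 0 0 10 0 / 0 0 0 0 0 0 / 0 0 0 0 0 0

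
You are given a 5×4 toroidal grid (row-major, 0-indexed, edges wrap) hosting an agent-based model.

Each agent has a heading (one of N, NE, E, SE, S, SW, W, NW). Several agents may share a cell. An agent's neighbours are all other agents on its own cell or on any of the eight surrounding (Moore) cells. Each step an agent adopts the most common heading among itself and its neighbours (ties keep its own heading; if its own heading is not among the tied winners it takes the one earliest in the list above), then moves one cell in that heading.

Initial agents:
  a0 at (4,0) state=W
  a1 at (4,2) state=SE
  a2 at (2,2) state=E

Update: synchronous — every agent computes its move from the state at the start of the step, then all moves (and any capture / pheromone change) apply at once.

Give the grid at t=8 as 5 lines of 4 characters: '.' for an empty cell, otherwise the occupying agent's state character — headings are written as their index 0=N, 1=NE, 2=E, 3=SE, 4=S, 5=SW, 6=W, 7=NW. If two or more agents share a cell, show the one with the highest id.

t=1: a0@(4,3):W a1@(0,3):SE a2@(2,3):E
t=2: a0@(4,2):W a1@(1,0):SE a2@(2,0):E
t=3: a0@(4,1):W a1@(2,1):SE a2@(2,1):E
t=4: a0@(4,0):W a1@(3,2):SE a2@(2,2):E
t=5: a0@(4,3):W a1@(4,3):SE a2@(2,3):E
t=6: a0@(4,2):W a1@(0,0):SE a2@(2,0):E
t=7: a0@(4,1):W a1@(1,1):SE a2@(2,1):E
t=8: a0@(4,0):W a1@(2,2):SE a2@(2,2):E

....
....
..2.
....
6...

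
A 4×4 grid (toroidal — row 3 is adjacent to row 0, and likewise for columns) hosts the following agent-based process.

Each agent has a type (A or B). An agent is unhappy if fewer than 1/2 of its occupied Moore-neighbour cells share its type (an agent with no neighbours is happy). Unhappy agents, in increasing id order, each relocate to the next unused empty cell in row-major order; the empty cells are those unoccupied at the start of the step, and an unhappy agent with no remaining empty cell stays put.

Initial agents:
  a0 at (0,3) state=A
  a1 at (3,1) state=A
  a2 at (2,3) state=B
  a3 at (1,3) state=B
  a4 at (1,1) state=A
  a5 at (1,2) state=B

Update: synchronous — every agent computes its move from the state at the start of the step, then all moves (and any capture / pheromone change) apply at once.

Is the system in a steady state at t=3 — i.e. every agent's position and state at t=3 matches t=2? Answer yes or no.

yes

t=1: a0@(0,0):A a1@(3,1):A a2@(2,3):B a3@(1,3):B a4@(0,1):A a5@(1,2):B
t=2: (unchanged — steady state)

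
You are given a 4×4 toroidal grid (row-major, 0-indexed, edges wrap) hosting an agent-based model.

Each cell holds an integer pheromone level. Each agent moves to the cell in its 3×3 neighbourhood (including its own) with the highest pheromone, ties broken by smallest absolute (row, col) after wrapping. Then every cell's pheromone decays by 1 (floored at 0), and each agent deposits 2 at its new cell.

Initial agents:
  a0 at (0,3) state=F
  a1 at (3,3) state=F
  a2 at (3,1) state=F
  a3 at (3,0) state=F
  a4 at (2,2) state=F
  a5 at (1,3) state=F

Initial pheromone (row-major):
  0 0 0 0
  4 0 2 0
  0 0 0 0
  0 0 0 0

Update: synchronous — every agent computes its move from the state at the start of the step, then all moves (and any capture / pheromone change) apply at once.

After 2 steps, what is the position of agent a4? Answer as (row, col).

t=1: a0@(1,0) a1@(0,0) a2@(0,0) a3@(0,0) a4@(1,2) a5@(1,0) | pheromone: 6 0 0 0 / 7 0 3 0 / 0 0 0 0 / 0 0 0 0
t=2: a0@(1,0) a1@(1,0) a2@(1,0) a3@(1,0) a4@(1,2) a5@(1,0) | pheromone: 5 0 0 0 / 16 0 4 0 / 0 0 0 0 / 0 0 0 0

(1, 2)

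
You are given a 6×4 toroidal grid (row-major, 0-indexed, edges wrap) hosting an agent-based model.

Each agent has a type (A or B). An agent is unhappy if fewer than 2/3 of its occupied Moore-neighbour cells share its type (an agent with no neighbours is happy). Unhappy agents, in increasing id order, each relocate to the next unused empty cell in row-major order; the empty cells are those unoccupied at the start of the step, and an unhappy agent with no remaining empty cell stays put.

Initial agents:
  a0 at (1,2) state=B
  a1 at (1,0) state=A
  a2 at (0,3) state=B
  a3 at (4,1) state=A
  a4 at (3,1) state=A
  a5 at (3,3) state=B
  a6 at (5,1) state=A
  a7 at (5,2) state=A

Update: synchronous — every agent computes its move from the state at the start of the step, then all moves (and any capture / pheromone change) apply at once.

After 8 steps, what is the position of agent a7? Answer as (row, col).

(5, 2)

t=1: a0@(1,2):B a1@(0,0):A a2@(0,1):B a3@(4,1):A a4@(3,1):A a5@(3,3):B a6@(5,1):A a7@(5,2):A
t=2: a0@(1,2):B a1@(0,2):A a2@(0,3):B a3@(4,1):A a4@(3,1):A a5@(3,3):B a6@(5,1):A a7@(5,2):A
t=3: a0@(0,0):B a1@(0,1):A a2@(1,0):B a3@(4,1):A a4@(3,1):A a5@(3,3):B a6@(5,1):A a7@(5,2):A
t=4: a0@(0,2):B a1@(0,3):A a2@(1,1):B a3@(4,1):A a4@(3,1):A a5@(3,3):B a6@(5,1):A a7@(5,2):A
t=5: a0@(0,0):B a1@(0,1):A a2@(1,1):B a3@(4,1):A a4@(3,1):A a5@(3,3):B a6@(5,1):A a7@(5,2):A
t=6: a0@(0,2):B a1@(0,3):A a2@(1,0):B a3@(4,1):A a4@(3,1):A a5@(3,3):B a6@(5,1):A a7@(5,2):A
t=7: a0@(0,0):B a1@(0,1):A a2@(1,1):B a3@(4,1):A a4@(3,1):A a5@(3,3):B a6@(5,1):A a7@(5,2):A
t=8: a0@(0,2):B a1@(0,3):A a2@(1,0):B a3@(4,1):A a4@(3,1):A a5@(3,3):B a6@(5,1):A a7@(5,2):A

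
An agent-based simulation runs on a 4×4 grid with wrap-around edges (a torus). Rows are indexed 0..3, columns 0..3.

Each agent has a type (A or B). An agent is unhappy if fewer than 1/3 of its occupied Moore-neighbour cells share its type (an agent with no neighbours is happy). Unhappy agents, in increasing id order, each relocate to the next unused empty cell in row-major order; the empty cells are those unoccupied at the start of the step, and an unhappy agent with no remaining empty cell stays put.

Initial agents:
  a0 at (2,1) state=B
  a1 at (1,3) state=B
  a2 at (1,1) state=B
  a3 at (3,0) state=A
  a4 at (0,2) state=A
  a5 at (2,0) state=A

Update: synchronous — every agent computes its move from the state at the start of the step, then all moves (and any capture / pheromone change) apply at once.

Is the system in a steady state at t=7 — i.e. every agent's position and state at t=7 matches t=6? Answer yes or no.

yes

t=1: a0@(2,1):B a1@(0,0):B a2@(1,1):B a3@(3,0):A a4@(0,1):A a5@(0,3):A
t=2: a0@(2,1):B a1@(0,2):B a2@(1,1):B a3@(3,0):A a4@(0,1):A a5@(0,3):A
t=3: (unchanged — steady state)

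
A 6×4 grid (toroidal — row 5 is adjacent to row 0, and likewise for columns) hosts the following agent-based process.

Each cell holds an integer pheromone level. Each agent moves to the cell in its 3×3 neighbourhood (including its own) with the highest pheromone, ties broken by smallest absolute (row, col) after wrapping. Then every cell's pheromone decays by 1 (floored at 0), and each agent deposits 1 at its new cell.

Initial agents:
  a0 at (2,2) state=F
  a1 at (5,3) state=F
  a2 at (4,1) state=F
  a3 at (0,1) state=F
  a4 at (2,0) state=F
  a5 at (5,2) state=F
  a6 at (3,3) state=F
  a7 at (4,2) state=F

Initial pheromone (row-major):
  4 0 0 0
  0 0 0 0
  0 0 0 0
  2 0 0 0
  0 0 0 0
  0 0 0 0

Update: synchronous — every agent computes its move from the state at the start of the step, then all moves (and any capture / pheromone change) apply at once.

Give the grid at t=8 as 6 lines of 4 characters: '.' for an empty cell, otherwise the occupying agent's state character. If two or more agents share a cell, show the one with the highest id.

t=1: a0@(1,1) a1@(0,0) a2@(3,0) a3@(0,0) a4@(3,0) a5@(0,1) a6@(3,0) a7@(3,1) | pheromone: 5 1 0 0 / 0 1 0 0 / 0 0 0 0 / 4 1 0 0 / 0 0 0 0 / 0 0 0 0
t=2: a0@(0,0) a1@(0,0) a2@(3,0) a3@(0,0) a4@(3,0) a5@(0,0) a6@(3,0) a7@(3,0) | pheromone: 8 0 0 0 / 0 0 0 0 / 0 0 0 0 / 7 0 0 0 / 0 0 0 0 / 0 0 0 0
t=3: a0@(0,0) a1@(0,0) a2@(3,0) a3@(0,0) a4@(3,0) a5@(0,0) a6@(3,0) a7@(3,0) | pheromone: 11 0 0 0 / 0 0 0 0 / 0 0 0 0 / 10 0 0 0 / 0 0 0 0 / 0 0 0 0
t=4: a0@(0,0) a1@(0,0) a2@(3,0) a3@(0,0) a4@(3,0) a5@(0,0) a6@(3,0) a7@(3,0) | pheromone: 14 0 0 0 / 0 0 0 0 / 0 0 0 0 / 13 0 0 0 / 0 0 0 0 / 0 0 0 0
t=5: a0@(0,0) a1@(0,0) a2@(3,0) a3@(0,0) a4@(3,0) a5@(0,0) a6@(3,0) a7@(3,0) | pheromone: 17 0 0 0 / 0 0 0 0 / 0 0 0 0 / 16 0 0 0 / 0 0 0 0 / 0 0 0 0
t=6: a0@(0,0) a1@(0,0) a2@(3,0) a3@(0,0) a4@(3,0) a5@(0,0) a6@(3,0) a7@(3,0) | pheromone: 20 0 0 0 / 0 0 0 0 / 0 0 0 0 / 19 0 0 0 / 0 0 0 0 / 0 0 0 0
t=7: a0@(0,0) a1@(0,0) a2@(3,0) a3@(0,0) a4@(3,0) a5@(0,0) a6@(3,0) a7@(3,0) | pheromone: 23 0 0 0 / 0 0 0 0 / 0 0 0 0 / 22 0 0 0 / 0 0 0 0 / 0 0 0 0
t=8: a0@(0,0) a1@(0,0) a2@(3,0) a3@(0,0) a4@(3,0) a5@(0,0) a6@(3,0) a7@(3,0) | pheromone: 26 0 0 0 / 0 0 0 0 / 0 0 0 0 / 25 0 0 0 / 0 0 0 0 / 0 0 0 0

F...
....
....
F...
....
....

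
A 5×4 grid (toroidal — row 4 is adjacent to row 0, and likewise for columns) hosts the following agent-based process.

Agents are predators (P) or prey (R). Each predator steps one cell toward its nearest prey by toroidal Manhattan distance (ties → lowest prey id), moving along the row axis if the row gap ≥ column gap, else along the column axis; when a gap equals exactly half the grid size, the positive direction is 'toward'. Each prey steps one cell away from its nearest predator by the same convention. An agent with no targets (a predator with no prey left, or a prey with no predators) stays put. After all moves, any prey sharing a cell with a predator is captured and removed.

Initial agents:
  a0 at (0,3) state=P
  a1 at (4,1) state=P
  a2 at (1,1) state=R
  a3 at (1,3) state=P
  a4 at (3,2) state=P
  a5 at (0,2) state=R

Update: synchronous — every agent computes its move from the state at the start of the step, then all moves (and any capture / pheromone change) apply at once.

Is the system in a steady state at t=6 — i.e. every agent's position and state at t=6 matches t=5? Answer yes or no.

t=1: a0@(0,2):P a1@(0,1):P a2@(2,1):R a3@(1,0):P a4@(4,2):P
t=2: a0@(1,2):P a1@(1,1):P a2@(3,1):R a3@(2,0):P a4@(3,2):P
t=3: a0@(2,2):P a1@(2,1):P a3@(3,0):P a4@(3,1):P
t=4: (unchanged — steady state)

yes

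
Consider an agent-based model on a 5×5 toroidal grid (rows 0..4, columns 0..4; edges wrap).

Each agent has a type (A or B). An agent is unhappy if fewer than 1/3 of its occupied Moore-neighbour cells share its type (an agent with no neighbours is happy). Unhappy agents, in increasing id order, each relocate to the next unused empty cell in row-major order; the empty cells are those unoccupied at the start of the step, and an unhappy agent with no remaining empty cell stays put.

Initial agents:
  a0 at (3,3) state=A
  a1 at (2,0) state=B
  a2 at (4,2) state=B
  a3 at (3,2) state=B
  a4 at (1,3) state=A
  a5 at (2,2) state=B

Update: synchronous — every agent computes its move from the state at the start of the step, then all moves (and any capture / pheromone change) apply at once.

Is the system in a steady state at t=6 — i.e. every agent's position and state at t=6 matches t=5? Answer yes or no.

t=1: a0@(0,0):A a1@(2,0):B a2@(4,2):B a3@(3,2):B a4@(0,1):A a5@(2,2):B
t=2: (unchanged — steady state)

yes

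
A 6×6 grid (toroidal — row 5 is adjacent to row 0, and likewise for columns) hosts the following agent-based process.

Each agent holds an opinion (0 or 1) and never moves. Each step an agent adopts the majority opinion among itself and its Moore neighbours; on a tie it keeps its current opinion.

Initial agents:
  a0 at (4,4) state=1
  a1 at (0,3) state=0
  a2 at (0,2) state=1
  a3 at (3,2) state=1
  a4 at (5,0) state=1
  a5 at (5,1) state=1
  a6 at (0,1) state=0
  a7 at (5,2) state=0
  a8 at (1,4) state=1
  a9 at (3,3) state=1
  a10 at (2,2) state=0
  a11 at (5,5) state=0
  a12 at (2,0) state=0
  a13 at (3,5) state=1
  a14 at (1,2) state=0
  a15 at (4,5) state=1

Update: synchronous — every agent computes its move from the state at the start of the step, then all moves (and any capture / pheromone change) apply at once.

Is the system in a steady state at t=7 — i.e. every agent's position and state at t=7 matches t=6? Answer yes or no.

t=1: a0@(4,4):1 a1@(0,3):0 a2@(0,2):0 a3@(3,2):1 a4@(5,0):1 a5@(5,1):1 a6@(0,1):0 a7@(5,2):0 a8@(1,4):1 a9@(3,3):1 a10@(2,2):0 a11@(5,5):1 a12@(2,0):0 a13@(3,5):1 a14@(1,2):0 a15@(4,5):1
t=2: a0@(4,4):1 a1@(0,3):0 a2@(0,2):0 a3@(3,2):1 a4@(5,0):1 a5@(5,1):0 a6@(0,1):0 a7@(5,2):0 a8@(1,4):1 a9@(3,3):1 a10@(2,2):0 a11@(5,5):1 a12@(2,0):0 a13@(3,5):1 a14@(1,2):0 a15@(4,5):1
t=3: (unchanged — steady state)

yes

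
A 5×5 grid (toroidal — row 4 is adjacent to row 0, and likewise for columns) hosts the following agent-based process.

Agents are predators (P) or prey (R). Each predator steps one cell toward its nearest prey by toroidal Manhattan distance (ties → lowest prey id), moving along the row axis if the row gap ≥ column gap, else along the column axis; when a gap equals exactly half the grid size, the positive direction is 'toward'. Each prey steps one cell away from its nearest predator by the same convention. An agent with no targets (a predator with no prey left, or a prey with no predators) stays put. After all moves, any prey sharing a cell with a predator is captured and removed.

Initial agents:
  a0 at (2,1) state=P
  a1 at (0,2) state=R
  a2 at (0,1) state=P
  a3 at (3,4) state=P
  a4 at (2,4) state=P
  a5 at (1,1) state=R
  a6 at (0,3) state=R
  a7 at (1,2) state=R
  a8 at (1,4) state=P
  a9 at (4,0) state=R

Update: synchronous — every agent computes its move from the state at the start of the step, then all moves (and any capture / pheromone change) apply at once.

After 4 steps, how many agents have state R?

3

t=1: a0@(1,1):P a1@(0,3):R a2@(0,2):P a3@(4,4):P a4@(2,0):P a5@(0,1):R a6@(0,4):R a8@(1,0):P a9@(3,0):R
t=2: a0@(0,1):P a2@(0,3):P a3@(0,4):P a4@(3,0):P a5@(4,1):R a6@(1,4):R a8@(0,0):P a9@(4,0):R
t=3: a0@(4,1):P a2@(1,3):P a3@(1,4):P a4@(4,0):P a5@(3,1):R a6@(2,4):R a8@(4,0):P a9@(0,0):R
t=4: a0@(3,1):P a2@(2,3):P a3@(2,4):P a4@(0,0):P a5@(2,1):R a6@(3,4):R a8@(0,0):P a9@(1,0):R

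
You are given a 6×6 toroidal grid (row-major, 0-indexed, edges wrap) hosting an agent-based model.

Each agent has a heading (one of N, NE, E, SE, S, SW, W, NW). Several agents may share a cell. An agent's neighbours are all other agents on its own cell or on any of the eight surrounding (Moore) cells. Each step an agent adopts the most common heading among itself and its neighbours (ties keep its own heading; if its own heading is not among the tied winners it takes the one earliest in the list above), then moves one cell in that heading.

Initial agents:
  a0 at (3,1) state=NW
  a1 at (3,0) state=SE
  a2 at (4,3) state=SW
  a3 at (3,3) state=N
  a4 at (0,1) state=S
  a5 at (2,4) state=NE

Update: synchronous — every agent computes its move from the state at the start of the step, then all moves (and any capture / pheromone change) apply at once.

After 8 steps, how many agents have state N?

1

t=1: a0@(2,0):NW a1@(4,1):SE a2@(5,2):SW a3@(2,3):N a4@(1,1):S a5@(1,5):NE
t=2: a0@(1,5):NW a1@(5,2):SE a2@(0,1):SW a3@(1,3):N a4@(2,1):S a5@(0,0):NE
t=3: a0@(0,4):NW a1@(0,3):SE a2@(1,0):SW a3@(0,3):N a4@(3,1):S a5@(5,1):NE
t=4: a0@(5,3):NW a1@(1,4):SE a2@(2,5):SW a3@(5,3):N a4@(4,1):S a5@(4,2):NE
t=5: a0@(4,2):NW a1@(2,5):SE a2@(3,4):SW a3@(4,3):N a4@(5,1):S a5@(3,3):NE
t=6: a0@(3,1):NW a1@(3,0):SE a2@(4,3):SW a3@(3,3):N a4@(0,1):S a5@(2,4):NE
t=7: a0@(2,0):NW a1@(4,1):SE a2@(5,2):SW a3@(2,3):N a4@(1,1):S a5@(1,5):NE
t=8: a0@(1,5):NW a1@(5,2):SE a2@(0,1):SW a3@(1,3):N a4@(2,1):S a5@(0,0):NE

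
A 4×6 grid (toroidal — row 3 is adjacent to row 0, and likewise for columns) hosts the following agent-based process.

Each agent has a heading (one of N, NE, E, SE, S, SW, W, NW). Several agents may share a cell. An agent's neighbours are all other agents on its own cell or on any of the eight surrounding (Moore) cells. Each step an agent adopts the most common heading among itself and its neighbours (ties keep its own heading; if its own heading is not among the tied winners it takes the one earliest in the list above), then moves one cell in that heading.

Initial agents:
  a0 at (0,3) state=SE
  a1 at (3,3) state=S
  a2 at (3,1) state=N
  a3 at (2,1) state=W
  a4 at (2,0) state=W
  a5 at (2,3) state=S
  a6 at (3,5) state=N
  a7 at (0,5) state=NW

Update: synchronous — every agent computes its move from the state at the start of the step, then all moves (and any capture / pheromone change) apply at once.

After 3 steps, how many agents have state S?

t=1: a0@(1,4):SE a1@(0,3):S a2@(3,0):W a3@(2,0):W a4@(2,5):W a5@(3,3):S a6@(2,5):N a7@(3,4):NW
t=2: a0@(2,5):SE a1@(1,3):S a2@(3,5):W a3@(2,5):W a4@(2,4):W a5@(0,3):S a6@(2,4):W a7@(0,4):S
t=3: a0@(2,4):W a1@(2,3):S a2@(3,4):W a3@(2,4):W a4@(2,3):W a5@(1,3):S a6@(2,3):W a7@(1,4):S

3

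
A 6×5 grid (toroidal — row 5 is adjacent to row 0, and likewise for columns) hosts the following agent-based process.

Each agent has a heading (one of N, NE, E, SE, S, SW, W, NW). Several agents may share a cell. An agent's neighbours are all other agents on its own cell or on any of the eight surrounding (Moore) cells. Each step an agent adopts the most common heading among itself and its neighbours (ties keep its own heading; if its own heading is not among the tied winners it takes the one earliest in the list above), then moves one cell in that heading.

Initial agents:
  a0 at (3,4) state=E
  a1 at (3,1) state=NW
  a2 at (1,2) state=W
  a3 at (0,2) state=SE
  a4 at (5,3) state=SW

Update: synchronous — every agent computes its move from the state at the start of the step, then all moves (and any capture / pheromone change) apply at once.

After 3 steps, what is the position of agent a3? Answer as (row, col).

t=1: a0@(3,0):E a1@(2,0):NW a2@(1,1):W a3@(1,3):SE a4@(0,2):SW
t=2: a0@(3,1):E a1@(1,4):NW a2@(1,0):W a3@(2,4):SE a4@(1,1):SW
t=3: a0@(3,2):E a1@(0,3):NW a2@(1,4):W a3@(3,0):SE a4@(2,0):SW

(3, 0)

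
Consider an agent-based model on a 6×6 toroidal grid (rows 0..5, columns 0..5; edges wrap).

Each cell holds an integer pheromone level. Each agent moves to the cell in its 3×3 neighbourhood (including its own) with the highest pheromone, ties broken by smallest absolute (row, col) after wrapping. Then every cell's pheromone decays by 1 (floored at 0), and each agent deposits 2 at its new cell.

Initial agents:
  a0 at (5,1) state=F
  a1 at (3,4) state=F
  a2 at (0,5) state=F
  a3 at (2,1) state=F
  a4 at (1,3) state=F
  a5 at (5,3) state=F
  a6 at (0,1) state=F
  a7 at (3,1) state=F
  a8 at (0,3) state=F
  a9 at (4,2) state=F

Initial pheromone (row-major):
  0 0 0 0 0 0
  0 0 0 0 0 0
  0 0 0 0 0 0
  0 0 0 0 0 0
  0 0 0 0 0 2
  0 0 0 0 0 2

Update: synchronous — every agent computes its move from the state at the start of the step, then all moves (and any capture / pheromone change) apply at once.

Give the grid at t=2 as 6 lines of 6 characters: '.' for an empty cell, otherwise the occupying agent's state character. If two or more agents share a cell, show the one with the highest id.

t=1: a0@(0,0) a1@(4,5) a2@(5,5) a3@(1,0) a4@(0,2) a5@(0,2) a6@(0,0) a7@(2,0) a8@(0,2) a9@(3,1) | pheromone: 4 0 6 0 0 0 / 2 0 0 0 0 0 / 2 0 0 0 0 0 / 0 2 0 0 0 0 / 0 0 0 0 0 3 / 0 0 0 0 0 3
t=2: a0@(0,0) a1@(4,5) a2@(0,0) a3@(0,0) a4@(0,2) a5@(0,2) a6@(0,0) a7@(1,0) a8@(0,2) a9@(2,0) | pheromone: 11 0 11 0 0 0 / 3 0 0 0 0 0 / 3 0 0 0 0 0 / 0 1 0 0 0 0 / 0 0 0 0 0 4 / 0 0 0 0 0 2

F.F...
F.....
F.....
......
.....F
......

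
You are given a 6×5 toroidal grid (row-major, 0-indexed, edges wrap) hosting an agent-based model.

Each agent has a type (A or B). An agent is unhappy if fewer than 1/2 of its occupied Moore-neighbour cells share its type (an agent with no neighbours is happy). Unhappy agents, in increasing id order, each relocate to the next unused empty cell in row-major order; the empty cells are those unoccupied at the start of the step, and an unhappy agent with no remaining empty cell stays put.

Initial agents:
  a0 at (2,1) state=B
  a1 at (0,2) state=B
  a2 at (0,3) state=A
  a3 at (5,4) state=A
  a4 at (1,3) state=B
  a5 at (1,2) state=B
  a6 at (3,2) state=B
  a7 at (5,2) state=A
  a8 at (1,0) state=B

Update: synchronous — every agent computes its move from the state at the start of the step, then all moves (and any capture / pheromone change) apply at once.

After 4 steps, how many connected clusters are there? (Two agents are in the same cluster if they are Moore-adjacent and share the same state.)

t=1: a0@(2,1):B a1@(0,2):B a2@(0,0):A a3@(5,4):A a4@(1,3):B a5@(1,2):B a6@(3,2):B a7@(5,2):A a8@(1,0):B
t=2: a0@(2,1):B a1@(0,2):B a2@(0,0):A a3@(5,4):A a4@(1,3):B a5@(1,2):B a6@(3,2):B a7@(0,1):A a8@(1,0):B
t=3: a0@(2,1):B a1@(0,2):B a2@(0,0):A a3@(5,4):A a4@(1,3):B a5@(1,2):B a6@(3,2):B a7@(0,3):A a8@(0,4):B
t=4: a0@(2,1):B a1@(0,2):B a2@(0,0):A a3@(5,4):A a4@(1,3):B a5@(1,2):B a6@(3,2):B a7@(0,1):A a8@(1,0):B

2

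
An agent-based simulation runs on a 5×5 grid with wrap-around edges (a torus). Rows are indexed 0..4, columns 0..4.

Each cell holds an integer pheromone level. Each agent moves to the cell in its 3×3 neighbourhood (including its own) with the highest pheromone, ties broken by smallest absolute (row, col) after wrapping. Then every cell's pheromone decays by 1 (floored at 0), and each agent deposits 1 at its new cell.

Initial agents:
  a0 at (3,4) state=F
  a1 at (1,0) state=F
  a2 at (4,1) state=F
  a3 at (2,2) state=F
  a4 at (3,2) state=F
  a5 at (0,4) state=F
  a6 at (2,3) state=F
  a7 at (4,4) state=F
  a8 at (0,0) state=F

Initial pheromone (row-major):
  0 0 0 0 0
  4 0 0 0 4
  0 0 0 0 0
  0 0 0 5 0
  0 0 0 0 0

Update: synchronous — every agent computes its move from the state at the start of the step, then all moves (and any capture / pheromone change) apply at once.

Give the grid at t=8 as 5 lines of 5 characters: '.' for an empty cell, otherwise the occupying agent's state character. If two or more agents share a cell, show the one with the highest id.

.....
F....
.....
...F.
.....

t=1: a0@(3,3) a1@(1,0) a2@(0,0) a3@(3,3) a4@(3,3) a5@(1,0) a6@(3,3) a7@(3,3) a8@(1,0) | pheromone: 1 0 0 0 0 / 6 0 0 0 3 / 0 0 0 0 0 / 0 0 0 9 0 / 0 0 0 0 0
t=2: a0@(3,3) a1@(1,0) a2@(1,0) a3@(3,3) a4@(3,3) a5@(1,0) a6@(3,3) a7@(3,3) a8@(1,0) | pheromone: 0 0 0 0 0 / 9 0 0 0 2 / 0 0 0 0 0 / 0 0 0 13 0 / 0 0 0 0 0
t=3: a0@(3,3) a1@(1,0) a2@(1,0) a3@(3,3) a4@(3,3) a5@(1,0) a6@(3,3) a7@(3,3) a8@(1,0) | pheromone: 0 0 0 0 0 / 12 0 0 0 1 / 0 0 0 0 0 / 0 0 0 17 0 / 0 0 0 0 0
t=4: a0@(3,3) a1@(1,0) a2@(1,0) a3@(3,3) a4@(3,3) a5@(1,0) a6@(3,3) a7@(3,3) a8@(1,0) | pheromone: 0 0 0 0 0 / 15 0 0 0 0 / 0 0 0 0 0 / 0 0 0 21 0 / 0 0 0 0 0
t=5: a0@(3,3) a1@(1,0) a2@(1,0) a3@(3,3) a4@(3,3) a5@(1,0) a6@(3,3) a7@(3,3) a8@(1,0) | pheromone: 0 0 0 0 0 / 18 0 0 0 0 / 0 0 0 0 0 / 0 0 0 25 0 / 0 0 0 0 0
t=6: a0@(3,3) a1@(1,0) a2@(1,0) a3@(3,3) a4@(3,3) a5@(1,0) a6@(3,3) a7@(3,3) a8@(1,0) | pheromone: 0 0 0 0 0 / 21 0 0 0 0 / 0 0 0 0 0 / 0 0 0 29 0 / 0 0 0 0 0
t=7: a0@(3,3) a1@(1,0) a2@(1,0) a3@(3,3) a4@(3,3) a5@(1,0) a6@(3,3) a7@(3,3) a8@(1,0) | pheromone: 0 0 0 0 0 / 24 0 0 0 0 / 0 0 0 0 0 / 0 0 0 33 0 / 0 0 0 0 0
t=8: a0@(3,3) a1@(1,0) a2@(1,0) a3@(3,3) a4@(3,3) a5@(1,0) a6@(3,3) a7@(3,3) a8@(1,0) | pheromone: 0 0 0 0 0 / 27 0 0 0 0 / 0 0 0 0 0 / 0 0 0 37 0 / 0 0 0 0 0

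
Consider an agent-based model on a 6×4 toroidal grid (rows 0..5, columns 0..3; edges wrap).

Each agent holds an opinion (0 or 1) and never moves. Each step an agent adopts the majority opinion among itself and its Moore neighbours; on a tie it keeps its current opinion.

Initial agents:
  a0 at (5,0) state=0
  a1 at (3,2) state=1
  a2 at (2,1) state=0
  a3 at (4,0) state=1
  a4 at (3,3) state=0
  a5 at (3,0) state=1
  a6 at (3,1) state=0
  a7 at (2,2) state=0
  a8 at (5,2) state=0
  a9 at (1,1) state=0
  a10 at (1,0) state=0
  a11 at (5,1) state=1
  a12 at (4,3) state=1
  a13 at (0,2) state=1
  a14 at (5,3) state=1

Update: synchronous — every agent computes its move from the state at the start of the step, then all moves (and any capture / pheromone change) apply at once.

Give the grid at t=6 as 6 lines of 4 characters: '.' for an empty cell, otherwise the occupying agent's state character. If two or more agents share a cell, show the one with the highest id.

..1.
00..
.00.
1001
1..1
1111

t=1: a0@(5,0):1 a1@(3,2):0 a2@(2,1):0 a3@(4,0):1 a4@(3,3):1 a5@(3,0):1 a6@(3,1):0 a7@(2,2):0 a8@(5,2):1 a9@(1,1):0 a10@(1,0):0 a11@(5,1):1 a12@(4,3):1 a13@(0,2):1 a14@(5,3):1
t=2: (unchanged — steady state)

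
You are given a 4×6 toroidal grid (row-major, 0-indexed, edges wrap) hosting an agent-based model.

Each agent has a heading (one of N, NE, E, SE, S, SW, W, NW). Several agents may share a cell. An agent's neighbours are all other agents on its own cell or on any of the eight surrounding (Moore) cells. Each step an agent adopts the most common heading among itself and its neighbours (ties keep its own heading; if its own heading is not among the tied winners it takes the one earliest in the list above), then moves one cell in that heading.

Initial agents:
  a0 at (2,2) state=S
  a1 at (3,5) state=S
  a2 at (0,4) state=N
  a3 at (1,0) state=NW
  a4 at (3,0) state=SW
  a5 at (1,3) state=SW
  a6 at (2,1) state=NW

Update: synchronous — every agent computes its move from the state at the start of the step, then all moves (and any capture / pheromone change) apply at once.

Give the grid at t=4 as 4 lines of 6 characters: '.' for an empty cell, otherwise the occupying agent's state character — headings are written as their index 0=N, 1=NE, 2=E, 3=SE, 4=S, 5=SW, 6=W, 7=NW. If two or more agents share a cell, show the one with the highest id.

t=1: a0@(3,2):S a1@(0,5):S a2@(3,4):N a3@(0,5):NW a4@(0,5):SW a5@(2,2):SW a6@(1,0):NW
t=2: a0@(0,2):S a1@(3,4):NW a2@(2,4):N a3@(3,4):NW a4@(3,4):NW a5@(3,1):SW a6@(0,5):NW
t=3: a0@(1,2):S a1@(2,3):NW a2@(1,3):NW a3@(2,3):NW a4@(2,3):NW a5@(0,0):SW a6@(3,4):NW
t=4: a0@(0,1):NW a1@(1,2):NW a2@(0,2):NW a3@(1,2):NW a4@(1,2):NW a5@(1,5):SW a6@(2,3):NW

.77...
..7..5
...7..
......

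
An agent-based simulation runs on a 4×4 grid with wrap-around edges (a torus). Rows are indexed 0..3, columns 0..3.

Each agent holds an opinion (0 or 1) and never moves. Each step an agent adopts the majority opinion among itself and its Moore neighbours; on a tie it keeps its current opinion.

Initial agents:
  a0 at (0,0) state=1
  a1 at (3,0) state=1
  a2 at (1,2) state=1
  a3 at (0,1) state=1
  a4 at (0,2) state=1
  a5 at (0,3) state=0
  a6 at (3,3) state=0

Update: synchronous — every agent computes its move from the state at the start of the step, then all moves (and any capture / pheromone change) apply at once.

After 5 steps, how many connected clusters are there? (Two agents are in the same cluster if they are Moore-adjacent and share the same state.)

t=1: a0@(0,0):1 a1@(3,0):1 a2@(1,2):1 a3@(0,1):1 a4@(0,2):1 a5@(0,3):1 a6@(3,3):1
t=2: (unchanged — steady state)

1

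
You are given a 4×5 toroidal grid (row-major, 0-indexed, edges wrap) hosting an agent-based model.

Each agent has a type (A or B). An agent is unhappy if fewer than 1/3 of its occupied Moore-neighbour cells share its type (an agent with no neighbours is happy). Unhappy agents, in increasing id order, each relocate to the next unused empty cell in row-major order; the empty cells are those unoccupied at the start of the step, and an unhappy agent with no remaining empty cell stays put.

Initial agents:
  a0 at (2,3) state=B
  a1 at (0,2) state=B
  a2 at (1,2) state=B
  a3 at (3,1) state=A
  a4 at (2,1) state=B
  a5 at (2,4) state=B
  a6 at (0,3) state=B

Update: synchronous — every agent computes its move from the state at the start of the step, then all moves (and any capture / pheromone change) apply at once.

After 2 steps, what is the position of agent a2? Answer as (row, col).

(1, 2)

t=1: a0@(2,3):B a1@(0,2):B a2@(1,2):B a3@(0,0):A a4@(2,1):B a5@(2,4):B a6@(0,3):B
t=2: (unchanged — steady state)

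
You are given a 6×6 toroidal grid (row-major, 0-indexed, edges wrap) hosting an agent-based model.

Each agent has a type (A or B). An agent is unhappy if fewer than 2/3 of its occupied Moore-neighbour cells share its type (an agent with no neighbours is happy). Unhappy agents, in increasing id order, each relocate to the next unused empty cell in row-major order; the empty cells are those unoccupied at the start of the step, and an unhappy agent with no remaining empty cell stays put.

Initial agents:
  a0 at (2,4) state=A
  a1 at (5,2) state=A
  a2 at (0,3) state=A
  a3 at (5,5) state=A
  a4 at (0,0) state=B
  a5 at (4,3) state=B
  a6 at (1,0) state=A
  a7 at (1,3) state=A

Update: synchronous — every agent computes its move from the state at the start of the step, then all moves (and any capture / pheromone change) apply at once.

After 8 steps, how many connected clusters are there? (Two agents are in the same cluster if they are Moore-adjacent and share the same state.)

2

t=1: a0@(2,4):A a1@(0,1):A a2@(0,3):A a3@(0,2):A a4@(0,4):B a5@(0,5):B a6@(1,1):A a7@(1,3):A
t=2: a0@(2,4):A a1@(0,1):A a2@(0,3):A a3@(0,2):A a4@(0,0):B a5@(0,5):B a6@(1,1):A a7@(1,3):A
t=3: a0@(2,4):A a1@(0,1):A a2@(0,3):A a3@(0,2):A a4@(0,4):B a5@(0,5):B a6@(1,1):A a7@(1,3):A
t=4: a0@(2,4):A a1@(0,1):A a2@(0,3):A a3@(0,2):A a4@(0,0):B a5@(0,5):B a6@(1,1):A a7@(1,3):A
t=5: a0@(2,4):A a1@(0,1):A a2@(0,3):A a3@(0,2):A a4@(0,4):B a5@(0,5):B a6@(1,1):A a7@(1,3):A
t=6: a0@(2,4):A a1@(0,1):A a2@(0,3):A a3@(0,2):A a4@(0,0):B a5@(0,5):B a6@(1,1):A a7@(1,3):A
t=7: a0@(2,4):A a1@(0,1):A a2@(0,3):A a3@(0,2):A a4@(0,4):B a5@(0,5):B a6@(1,1):A a7@(1,3):A
t=8: a0@(2,4):A a1@(0,1):A a2@(0,3):A a3@(0,2):A a4@(0,0):B a5@(0,5):B a6@(1,1):A a7@(1,3):A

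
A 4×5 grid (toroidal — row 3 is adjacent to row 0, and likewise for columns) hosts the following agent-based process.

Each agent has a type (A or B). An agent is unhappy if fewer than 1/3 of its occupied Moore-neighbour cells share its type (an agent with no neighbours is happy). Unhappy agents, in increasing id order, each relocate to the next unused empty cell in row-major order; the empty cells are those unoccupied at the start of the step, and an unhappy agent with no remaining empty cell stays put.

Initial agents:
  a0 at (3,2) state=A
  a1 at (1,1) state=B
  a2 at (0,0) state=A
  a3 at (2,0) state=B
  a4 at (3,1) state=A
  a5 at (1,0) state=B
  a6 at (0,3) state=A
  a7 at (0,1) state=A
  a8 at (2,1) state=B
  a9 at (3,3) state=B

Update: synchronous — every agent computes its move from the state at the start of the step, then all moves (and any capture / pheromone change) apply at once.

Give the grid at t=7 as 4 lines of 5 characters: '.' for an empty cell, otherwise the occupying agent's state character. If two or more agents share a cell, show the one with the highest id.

t=1: a0@(3,2):A a1@(1,1):B a2@(0,0):A a3@(2,0):B a4@(3,1):A a5@(1,0):B a6@(0,3):A a7@(0,1):A a8@(2,1):B a9@(0,2):B
t=2: a0@(3,2):A a1@(1,1):B a2@(0,0):A a3@(2,0):B a4@(3,1):A a5@(1,0):B a6@(0,3):A a7@(0,1):A a8@(2,1):B a9@(0,4):B
t=3: (unchanged — steady state)

AA.AB
BB...
BB...
.AA..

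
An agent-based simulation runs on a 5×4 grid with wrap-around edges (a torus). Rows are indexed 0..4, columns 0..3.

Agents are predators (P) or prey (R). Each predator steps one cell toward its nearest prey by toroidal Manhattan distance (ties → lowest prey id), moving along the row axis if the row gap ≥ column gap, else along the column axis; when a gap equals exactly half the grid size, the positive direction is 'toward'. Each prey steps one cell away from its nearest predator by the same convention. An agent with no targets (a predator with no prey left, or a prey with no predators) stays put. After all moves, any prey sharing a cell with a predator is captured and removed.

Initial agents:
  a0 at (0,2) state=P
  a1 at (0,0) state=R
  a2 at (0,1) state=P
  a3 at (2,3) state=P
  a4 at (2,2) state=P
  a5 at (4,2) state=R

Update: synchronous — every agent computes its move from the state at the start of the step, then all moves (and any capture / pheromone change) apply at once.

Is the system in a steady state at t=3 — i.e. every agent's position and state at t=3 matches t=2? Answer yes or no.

t=1: a0@(4,2):P a1@(0,3):R a2@(0,0):P a3@(1,3):P a4@(3,2):P
t=2: a0@(0,2):P a2@(0,3):P a3@(0,3):P a4@(4,2):P
t=3: (unchanged — steady state)

yes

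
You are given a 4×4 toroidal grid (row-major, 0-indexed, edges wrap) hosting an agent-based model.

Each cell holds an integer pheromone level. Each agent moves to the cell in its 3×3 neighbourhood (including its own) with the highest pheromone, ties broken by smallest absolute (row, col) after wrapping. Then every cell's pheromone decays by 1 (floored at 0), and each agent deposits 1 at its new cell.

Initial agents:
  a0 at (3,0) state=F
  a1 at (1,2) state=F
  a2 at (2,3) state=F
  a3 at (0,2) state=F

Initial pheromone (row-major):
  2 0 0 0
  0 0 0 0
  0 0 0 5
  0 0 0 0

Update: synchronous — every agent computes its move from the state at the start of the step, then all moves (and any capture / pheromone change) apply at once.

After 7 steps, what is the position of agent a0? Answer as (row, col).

(2, 3)

t=1: a0@(2,3) a1@(2,3) a2@(2,3) a3@(0,1) | pheromone: 1 1 0 0 / 0 0 0 0 / 0 0 0 7 / 0 0 0 0
t=2: a0@(2,3) a1@(2,3) a2@(2,3) a3@(0,0) | pheromone: 1 0 0 0 / 0 0 0 0 / 0 0 0 9 / 0 0 0 0
t=3: a0@(2,3) a1@(2,3) a2@(2,3) a3@(0,0) | pheromone: 1 0 0 0 / 0 0 0 0 / 0 0 0 11 / 0 0 0 0
t=4: a0@(2,3) a1@(2,3) a2@(2,3) a3@(0,0) | pheromone: 1 0 0 0 / 0 0 0 0 / 0 0 0 13 / 0 0 0 0
t=5: a0@(2,3) a1@(2,3) a2@(2,3) a3@(0,0) | pheromone: 1 0 0 0 / 0 0 0 0 / 0 0 0 15 / 0 0 0 0
t=6: a0@(2,3) a1@(2,3) a2@(2,3) a3@(0,0) | pheromone: 1 0 0 0 / 0 0 0 0 / 0 0 0 17 / 0 0 0 0
t=7: a0@(2,3) a1@(2,3) a2@(2,3) a3@(0,0) | pheromone: 1 0 0 0 / 0 0 0 0 / 0 0 0 19 / 0 0 0 0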